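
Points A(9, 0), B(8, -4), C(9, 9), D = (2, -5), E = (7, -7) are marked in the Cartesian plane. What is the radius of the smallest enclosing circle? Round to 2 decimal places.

A smallest enclosing disk is always determined by at most three of the input points on its boundary.
The minimum enclosing circle is determined by three boundary points: C, D, E.
Their circumcentre is (22/3, 13/12) with r² = 9425/144.
The farthest remaining point B is at distance² 3785/144 ≤ 9425/144.
r = √(9425/144) ≈ 8.09.

8.09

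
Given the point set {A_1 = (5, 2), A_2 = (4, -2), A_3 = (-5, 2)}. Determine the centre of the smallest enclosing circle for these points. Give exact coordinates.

(0, 1.125)

Side lengths²: A_1A_2² = 17, A_1A_3² = 100, A_2A_3² = 97.
Since A_1A_3² = 100 < 97 + 17 = 114, the triangle is acute, so the smallest enclosing circle is the circumcircle.
Circumcentre = (0, 1.125), r² = 25.765625.
Centre = (0, 1.125).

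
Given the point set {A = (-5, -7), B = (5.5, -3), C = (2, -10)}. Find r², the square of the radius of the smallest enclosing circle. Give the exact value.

31.5625

Side lengths²: AB² = 126.25, AC² = 58, BC² = 61.25.
Since AB² = 126.25 ≥ 61.25 + 58 = 119.25, the angle opposite AB is not acute, so the smallest enclosing circle has AB as diameter.
Centre = midpoint of AB = (0.25, -5), r² = 126.25/4 = 31.5625.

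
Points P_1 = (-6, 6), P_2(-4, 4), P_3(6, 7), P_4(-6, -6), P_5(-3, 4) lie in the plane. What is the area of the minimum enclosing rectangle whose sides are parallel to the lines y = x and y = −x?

In coordinates u = x + y, v = x − y the rectangle is axis-aligned; the map (x,y)→(u,v) scales areas by 2.
u-values: 0, 0, 13, -12, 1; range = 13 − (-12) = 25.
v-values: -12, -8, -1, 0, -7; range = 0 − (-12) = 12.
Area = (25 × 12) / 2 = 150.

150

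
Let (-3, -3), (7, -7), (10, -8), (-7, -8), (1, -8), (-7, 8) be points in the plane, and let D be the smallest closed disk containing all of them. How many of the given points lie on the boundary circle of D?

By Welzl's lemma the MEC is supported by two points (diametrically opposite) or three points (on a circumcircle).
The farthest pair is (10, -8)–(-7, 8) with squared distance 545. The circle on this segment as diameter has centre (1.5, 0) and r² = 545/4 = 136.25.
Check (-3, -3): distance² to centre = 29.25 ≤ 136.25, so it lies inside.
All remaining points lie in this disk, and no smaller disk contains both endpoints, so this is the minimum enclosing circle.
The points at distance exactly r from the centre are (10, -8), (-7, -8), (-7, 8) — 3 points.

3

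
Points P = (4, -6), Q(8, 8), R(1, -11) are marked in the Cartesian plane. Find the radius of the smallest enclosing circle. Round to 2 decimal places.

Side lengths²: PQ² = 212, PR² = 34, QR² = 410.
Since QR² = 410 ≥ 212 + 34 = 246, the angle opposite QR is not acute, so the smallest enclosing circle has QR as diameter.
Centre = midpoint of QR = (4.5, -1.5), r² = 410/4 = 102.5.
r = √(102.5) ≈ 10.12.

10.12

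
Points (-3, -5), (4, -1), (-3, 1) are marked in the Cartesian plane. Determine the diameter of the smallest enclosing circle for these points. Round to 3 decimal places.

Call the three points A, B, C in the order given.
Side lengths²: AB² = 65, AC² = 36, BC² = 53.
Since AB² = 65 < 53 + 36 = 89, the triangle is acute, so the smallest enclosing circle is the circumcircle.
Circumcentre = (-1/14, -2), r² = 3445/196.
Diameter = 2r = 2√(3445/196) ≈ 8.385.

8.385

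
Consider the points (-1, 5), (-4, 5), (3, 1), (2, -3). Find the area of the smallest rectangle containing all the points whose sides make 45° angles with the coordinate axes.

In coordinates u = x + y, v = x − y the rectangle is axis-aligned; the map (x,y)→(u,v) scales areas by 2.
u-values: 4, 1, 4, -1; range = 4 − (-1) = 5.
v-values: -6, -9, 2, 5; range = 5 − (-9) = 14.
Area = (5 × 14) / 2 = 35.

35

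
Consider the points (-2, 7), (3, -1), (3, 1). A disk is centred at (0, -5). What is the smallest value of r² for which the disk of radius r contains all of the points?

The required radius is the distance from (0, -5) to the farthest point.
Squared distances: 148, 25, 45.
Maximum is 148, attained at (-2, 7).

148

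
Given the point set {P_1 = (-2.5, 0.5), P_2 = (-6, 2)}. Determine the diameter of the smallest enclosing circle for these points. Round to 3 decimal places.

3.808

The smallest circle enclosing two points has them as diameter endpoints.
Centre = midpoint = (-4.25, 1.25); r² = |P_1P_2|²/4 = 14.5/4 = 3.625.
Diameter = 2r = 2√(3.625) ≈ 3.808.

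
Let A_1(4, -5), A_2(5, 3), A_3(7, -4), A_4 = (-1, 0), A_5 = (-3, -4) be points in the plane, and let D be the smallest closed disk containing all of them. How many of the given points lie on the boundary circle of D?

3

The minimum enclosing circle of a finite set is fixed by two of the points (as a diameter) or three (as a circumcircle).
The minimum enclosing circle is determined by three boundary points: A_2, A_3, A_5.
Their circumcentre is (2, -23/14) with r² = 5989/196.
The farthest remaining point A_1 is at distance² 2993/196 ≤ 5989/196.
The points at distance exactly r from the centre are A_2, A_3, A_5 — 3 points.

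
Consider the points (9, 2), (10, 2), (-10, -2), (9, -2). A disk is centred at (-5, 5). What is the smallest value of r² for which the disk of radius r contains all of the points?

The required radius is the distance from (-5, 5) to the farthest point.
Squared distances: 205, 234, 74, 245.
Maximum is 245, attained at (9, -2).

245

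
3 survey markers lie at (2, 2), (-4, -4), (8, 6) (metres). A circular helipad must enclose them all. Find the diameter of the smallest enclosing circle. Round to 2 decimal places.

Call the three points A, B, C in the order given.
Side lengths²: AB² = 72, AC² = 52, BC² = 244.
Since BC² = 244 ≥ 72 + 52 = 124, the angle opposite BC is not acute, so the smallest enclosing circle has BC as diameter.
Centre = midpoint of BC = (2, 1), r² = 244/4 = 61.
Diameter = 2r = 2√61 ≈ 15.62.

15.62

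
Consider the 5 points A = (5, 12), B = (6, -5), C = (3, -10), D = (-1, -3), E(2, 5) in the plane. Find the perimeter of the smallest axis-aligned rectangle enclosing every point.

Width = max x − min x = 6 − (-1) = 7.
Height = max y − min y = 12 − (-10) = 22.
Perimeter = 2(7 + 22) = 58.

58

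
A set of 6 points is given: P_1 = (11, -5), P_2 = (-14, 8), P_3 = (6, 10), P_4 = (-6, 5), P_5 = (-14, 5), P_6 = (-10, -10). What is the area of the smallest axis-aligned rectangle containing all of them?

x ranges over [-14, 11], width 25.
y ranges over [-10, 10], height 20.
Area = 25 × 20 = 500.

500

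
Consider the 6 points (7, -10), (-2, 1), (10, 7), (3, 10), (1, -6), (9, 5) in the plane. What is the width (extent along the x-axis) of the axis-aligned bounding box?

12

max x = 10, min x = -2, so width = 12.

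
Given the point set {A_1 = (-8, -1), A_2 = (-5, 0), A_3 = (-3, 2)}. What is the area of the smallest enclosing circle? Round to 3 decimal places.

26.704

Side lengths²: A_1A_2² = 10, A_1A_3² = 34, A_2A_3² = 8.
Since A_1A_3² = 34 ≥ 10 + 8 = 18, the angle opposite A_1A_3 is not acute, so the smallest enclosing circle has A_1A_3 as diameter.
Centre = midpoint of A_1A_3 = (-5.5, 0.5), r² = 34/4 = 8.5.
Area = π·r² = π·8.5 ≈ 26.704.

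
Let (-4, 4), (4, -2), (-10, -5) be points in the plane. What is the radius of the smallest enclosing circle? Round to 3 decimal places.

Call the three points A, B, C in the order given.
Side lengths²: AB² = 100, AC² = 117, BC² = 205.
Since BC² = 205 < 117 + 100 = 217, the triangle is acute, so the smallest enclosing circle is the circumcircle.
Circumcentre = (-37/12, -28/9), r² = 66625/1296.
r = √(66625/1296) ≈ 7.170.

7.170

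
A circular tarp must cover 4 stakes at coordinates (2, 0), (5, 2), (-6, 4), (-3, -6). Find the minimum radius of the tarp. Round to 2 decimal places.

6.35

By Welzl's lemma the MEC is supported by two points (diametrically opposite) or three points (on a circumcircle).
The minimum enclosing circle is determined by three boundary points: (5, 2), (-6, 4), (-3, -6).
Their circumcentre is (-27/26, 1/26) with r² = 13625/338.
The farthest remaining point (2, 0) is at distance² 3121/338 ≤ 13625/338.
r = √(13625/338) ≈ 6.35.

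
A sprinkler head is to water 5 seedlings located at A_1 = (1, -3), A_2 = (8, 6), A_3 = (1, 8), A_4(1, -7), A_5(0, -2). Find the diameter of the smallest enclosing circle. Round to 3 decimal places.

The minimum enclosing circle of a finite set is fixed by two of the points (as a diameter) or three (as a circumcircle).
The minimum enclosing circle is determined by three boundary points: A_2, A_3, A_4.
Their circumcentre is (37/14, 0.5) with r² = 5777/98.
The farthest remaining point A_1 is at distance² 1465/98 ≤ 5777/98.
Diameter = 2r = 2√(5777/98) ≈ 15.356.

15.356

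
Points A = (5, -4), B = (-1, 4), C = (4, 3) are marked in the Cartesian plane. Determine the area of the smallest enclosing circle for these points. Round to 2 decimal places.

78.54

Side lengths²: AB² = 100, AC² = 50, BC² = 26.
Since AB² = 100 ≥ 50 + 26 = 76, the angle opposite AB is not acute, so the smallest enclosing circle has AB as diameter.
Centre = midpoint of AB = (2, 0), r² = 100/4 = 25.
Area = π·r² = π·25 ≈ 78.54.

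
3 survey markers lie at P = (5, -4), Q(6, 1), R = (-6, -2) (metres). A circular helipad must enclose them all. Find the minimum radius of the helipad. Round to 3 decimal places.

Side lengths²: PQ² = 26, PR² = 125, QR² = 153.
Since QR² = 153 ≥ 125 + 26 = 151, the angle opposite QR is not acute, so the smallest enclosing circle has QR as diameter.
Centre = midpoint of QR = (0, -0.5), r² = 153/4 = 38.25.
r = √(38.25) ≈ 6.185.

6.185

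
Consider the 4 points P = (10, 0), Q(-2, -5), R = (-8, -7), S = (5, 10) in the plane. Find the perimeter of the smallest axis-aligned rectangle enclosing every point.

70

Width = max x − min x = 10 − (-8) = 18.
Height = max y − min y = 10 − (-7) = 17.
Perimeter = 2(18 + 17) = 70.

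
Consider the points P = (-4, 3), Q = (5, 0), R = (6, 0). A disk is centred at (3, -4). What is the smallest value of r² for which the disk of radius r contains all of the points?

98

The required radius is the distance from (3, -4) to the farthest point.
Squared distances: 98, 20, 25.
Maximum is 98, attained at P.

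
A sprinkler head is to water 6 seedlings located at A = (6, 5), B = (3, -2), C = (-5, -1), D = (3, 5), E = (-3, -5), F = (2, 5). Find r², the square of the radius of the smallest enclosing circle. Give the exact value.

The minimum enclosing circle of a finite set is fixed by two of the points (as a diameter) or three (as a circumcircle).
The farthest pair is A–E with squared distance 181. The circle on this segment as diameter has centre (1.5, 0) and r² = 181/4 = 45.25.
Check B: distance² to centre = 6.25 ≤ 45.25, so it lies inside.
All remaining points lie in this disk, and no smaller disk contains both endpoints, so this is the minimum enclosing circle.

45.25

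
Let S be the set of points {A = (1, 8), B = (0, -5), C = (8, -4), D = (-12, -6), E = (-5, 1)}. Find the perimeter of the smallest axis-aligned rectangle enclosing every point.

68

Width = max x − min x = 8 − (-12) = 20.
Height = max y − min y = 8 − (-6) = 14.
Perimeter = 2(20 + 14) = 68.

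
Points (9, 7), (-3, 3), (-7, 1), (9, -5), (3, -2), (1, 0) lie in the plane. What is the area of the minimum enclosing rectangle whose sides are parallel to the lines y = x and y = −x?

In coordinates u = x + y, v = x − y the rectangle is axis-aligned; the map (x,y)→(u,v) scales areas by 2.
u-values: 16, 0, -6, 4, 1, 1; range = 16 − (-6) = 22.
v-values: 2, -6, -8, 14, 5, 1; range = 14 − (-8) = 22.
Area = (22 × 22) / 2 = 242.

242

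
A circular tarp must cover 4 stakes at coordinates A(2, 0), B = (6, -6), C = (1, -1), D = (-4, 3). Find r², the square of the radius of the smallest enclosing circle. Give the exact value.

The farthest pair is B–D with squared distance 181. The circle on this segment as diameter has centre (1, -1.5) and r² = 181/4 = 45.25.
Check A: distance² to centre = 3.25 ≤ 45.25, so it lies inside.
All remaining points lie in this disk, and no smaller disk contains both endpoints, so this is the minimum enclosing circle.

45.25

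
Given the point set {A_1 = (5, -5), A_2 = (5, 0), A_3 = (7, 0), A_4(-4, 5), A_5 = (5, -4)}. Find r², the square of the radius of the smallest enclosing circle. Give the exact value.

45.25

The minimum enclosing circle of a finite set is fixed by two of the points (as a diameter) or three (as a circumcircle).
The farthest pair is A_1–A_4 with squared distance 181. The circle on this segment as diameter has centre (0.5, 0) and r² = 181/4 = 45.25.
Check A_2: distance² to centre = 20.25 ≤ 45.25, so it lies inside.
All remaining points lie in this disk, and no smaller disk contains both endpoints, so this is the minimum enclosing circle.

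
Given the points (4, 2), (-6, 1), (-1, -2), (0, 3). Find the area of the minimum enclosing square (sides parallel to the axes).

The bounding box has width 10 and height 5.
An axis-aligned square enclosing the set must have side ≥ max(width, height).
So the minimum side is max(10, 5) = 10.
Area = 10² = 100.

100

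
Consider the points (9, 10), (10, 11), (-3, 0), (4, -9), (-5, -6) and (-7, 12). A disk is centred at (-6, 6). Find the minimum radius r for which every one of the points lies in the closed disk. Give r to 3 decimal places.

The required radius is the distance from (-6, 6) to the farthest point.
Squared distances: 241, 281, 45, 325, 145, 37.
Maximum is 325, attained at (4, -9).
r = √325 ≈ 18.028.

18.028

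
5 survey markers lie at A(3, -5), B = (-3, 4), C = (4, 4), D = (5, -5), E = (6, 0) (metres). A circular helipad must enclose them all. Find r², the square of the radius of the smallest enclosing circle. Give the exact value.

The farthest pair is B–D with squared distance 145. The circle on this segment as diameter has centre (1, -0.5) and r² = 145/4 = 36.25.
Check A: distance² to centre = 24.25 ≤ 36.25, so it lies inside.
All remaining points lie in this disk, and no smaller disk contains both endpoints, so this is the minimum enclosing circle.

36.25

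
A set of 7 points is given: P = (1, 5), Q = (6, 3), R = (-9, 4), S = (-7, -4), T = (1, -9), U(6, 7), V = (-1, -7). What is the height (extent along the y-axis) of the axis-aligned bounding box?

16

max y = 7, min y = -9, so height = 16.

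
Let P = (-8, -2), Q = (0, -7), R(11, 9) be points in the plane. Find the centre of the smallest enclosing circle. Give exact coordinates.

(1.5, 3.5)

Side lengths²: PQ² = 89, PR² = 482, QR² = 377.
Since PR² = 482 ≥ 377 + 89 = 466, the angle opposite PR is not acute, so the smallest enclosing circle has PR as diameter.
Centre = midpoint of PR = (1.5, 3.5), r² = 482/4 = 120.5.
Centre = (1.5, 3.5).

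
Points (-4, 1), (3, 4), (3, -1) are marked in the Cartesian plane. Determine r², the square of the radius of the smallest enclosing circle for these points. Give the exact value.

1537/98

Call the three points A, B, C in the order given.
Side lengths²: AB² = 58, AC² = 53, BC² = 25.
Since AB² = 58 < 53 + 25 = 78, the triangle is acute, so the smallest enclosing circle is the circumcircle.
Circumcentre = (-1/14, 1.5), r² = 1537/98.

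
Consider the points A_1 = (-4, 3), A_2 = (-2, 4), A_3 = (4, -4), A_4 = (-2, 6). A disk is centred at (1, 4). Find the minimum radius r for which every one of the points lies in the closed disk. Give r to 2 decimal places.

8.54

The required radius is the distance from (1, 4) to the farthest point.
Squared distances: 26, 9, 73, 13.
Maximum is 73, attained at A_3.
r = √73 ≈ 8.54.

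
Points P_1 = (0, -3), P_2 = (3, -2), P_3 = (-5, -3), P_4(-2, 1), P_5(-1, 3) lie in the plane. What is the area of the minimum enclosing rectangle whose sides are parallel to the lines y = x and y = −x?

In coordinates u = x + y, v = x − y the rectangle is axis-aligned; the map (x,y)→(u,v) scales areas by 2.
u-values: -3, 1, -8, -1, 2; range = 2 − (-8) = 10.
v-values: 3, 5, -2, -3, -4; range = 5 − (-4) = 9.
Area = (10 × 9) / 2 = 45.

45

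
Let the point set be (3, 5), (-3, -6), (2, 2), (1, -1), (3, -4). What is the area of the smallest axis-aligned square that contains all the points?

The bounding box has width 6 and height 11.
An axis-aligned square enclosing the set must have side ≥ max(width, height).
So the minimum side is max(6, 11) = 11.
Area = 11² = 121.

121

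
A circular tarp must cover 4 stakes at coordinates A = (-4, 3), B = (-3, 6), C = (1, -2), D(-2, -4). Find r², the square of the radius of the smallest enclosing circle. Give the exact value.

The minimum enclosing circle of a finite set is fixed by two of the points (as a diameter) or three (as a circumcircle).
The farthest pair is B–D with squared distance 101. The circle on this segment as diameter has centre (-2.5, 1) and r² = 101/4 = 25.25.
Check A: distance² to centre = 6.25 ≤ 25.25, so it lies inside.
All remaining points lie in this disk, and no smaller disk contains both endpoints, so this is the minimum enclosing circle.

25.25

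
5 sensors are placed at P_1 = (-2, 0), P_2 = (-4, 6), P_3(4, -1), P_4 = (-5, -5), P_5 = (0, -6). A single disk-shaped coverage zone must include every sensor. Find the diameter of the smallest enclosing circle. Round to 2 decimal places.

12.65

The farthest pair is P_2–P_5 with squared distance 160. The circle on this segment as diameter has centre (-2, 0) and r² = 160/4 = 40.
Check P_1: distance² to centre = 0 ≤ 40, so it lies inside.
All remaining points lie in this disk, and no smaller disk contains both endpoints, so this is the minimum enclosing circle.
Diameter = 2r = 2√40 ≈ 12.65.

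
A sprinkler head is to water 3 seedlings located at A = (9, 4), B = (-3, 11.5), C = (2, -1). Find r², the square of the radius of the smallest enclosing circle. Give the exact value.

95497/1800

Side lengths²: AB² = 200.25, AC² = 74, BC² = 181.25.
Since AB² = 200.25 < 181.25 + 74 = 255.25, the triangle is acute, so the smallest enclosing circle is the circumcircle.
Circumcentre = (25/12, 377/60), r² = 95497/1800.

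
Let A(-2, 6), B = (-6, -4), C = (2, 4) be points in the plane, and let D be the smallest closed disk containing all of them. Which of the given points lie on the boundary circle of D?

A, B, C

Side lengths²: AB² = 116, AC² = 20, BC² = 128.
Since BC² = 128 < 116 + 20 = 136, the triangle is acute, so the smallest enclosing circle is the circumcircle.
Circumcentre = (-7/3, 1/3), r² = 290/9.
The points at distance exactly r from the centre are A, B, C — 3 points.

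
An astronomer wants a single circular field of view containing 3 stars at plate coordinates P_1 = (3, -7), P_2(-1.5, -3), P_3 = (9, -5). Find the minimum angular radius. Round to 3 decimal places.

Side lengths²: P_1P_2² = 36.25, P_1P_3² = 40, P_2P_3² = 114.25.
Since P_2P_3² = 114.25 ≥ 40 + 36.25 = 76.25, the angle opposite P_2P_3 is not acute, so the smallest enclosing circle has P_2P_3 as diameter.
Centre = midpoint of P_2P_3 = (3.75, -4), r² = 114.25/4 = 28.5625.
r = √(28.5625) ≈ 5.344.

5.344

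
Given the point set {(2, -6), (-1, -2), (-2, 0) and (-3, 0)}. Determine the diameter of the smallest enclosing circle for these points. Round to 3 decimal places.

7.810

By Welzl's lemma the MEC is supported by two points (diametrically opposite) or three points (on a circumcircle).
The farthest pair is (2, -6)–(-3, 0) with squared distance 61. The circle on this segment as diameter has centre (-0.5, -3) and r² = 61/4 = 15.25.
Check (-1, -2): distance² to centre = 1.25 ≤ 15.25, so it lies inside.
All remaining points lie in this disk, and no smaller disk contains both endpoints, so this is the minimum enclosing circle.
Diameter = 2r = 2√(15.25) ≈ 7.810.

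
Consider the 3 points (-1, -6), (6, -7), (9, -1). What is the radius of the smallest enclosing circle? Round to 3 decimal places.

5.590

Call the three points A, B, C in the order given.
Side lengths²: AB² = 50, AC² = 125, BC² = 45.
Since AC² = 125 ≥ 50 + 45 = 95, the angle opposite AC is not acute, so the smallest enclosing circle has AC as diameter.
Centre = midpoint of AC = (4, -3.5), r² = 125/4 = 31.25.
r = √(31.25) ≈ 5.590.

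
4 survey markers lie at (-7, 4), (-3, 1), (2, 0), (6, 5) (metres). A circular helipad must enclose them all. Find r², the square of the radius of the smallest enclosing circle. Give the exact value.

42.5

By Welzl's lemma the MEC is supported by two points (diametrically opposite) or three points (on a circumcircle).
The farthest pair is (-7, 4)–(6, 5) with squared distance 170. The circle on this segment as diameter has centre (-0.5, 4.5) and r² = 170/4 = 42.5.
Check (-3, 1): distance² to centre = 18.5 ≤ 42.5, so it lies inside.
All remaining points lie in this disk, and no smaller disk contains both endpoints, so this is the minimum enclosing circle.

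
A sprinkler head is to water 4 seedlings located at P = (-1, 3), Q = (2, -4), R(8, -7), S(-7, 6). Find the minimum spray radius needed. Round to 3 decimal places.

The farthest pair is R–S with squared distance 394. The circle on this segment as diameter has centre (0.5, -0.5) and r² = 394/4 = 98.5.
Check P: distance² to centre = 14.5 ≤ 98.5, so it lies inside.
All remaining points lie in this disk, and no smaller disk contains both endpoints, so this is the minimum enclosing circle.
r = √(98.5) ≈ 9.925.

9.925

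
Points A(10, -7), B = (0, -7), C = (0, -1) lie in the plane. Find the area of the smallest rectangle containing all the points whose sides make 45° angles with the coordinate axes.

80

In coordinates u = x + y, v = x − y the rectangle is axis-aligned; the map (x,y)→(u,v) scales areas by 2.
u-values: 3, -7, -1; range = 3 − (-7) = 10.
v-values: 17, 7, 1; range = 17 − 1 = 16.
Area = (10 × 16) / 2 = 80.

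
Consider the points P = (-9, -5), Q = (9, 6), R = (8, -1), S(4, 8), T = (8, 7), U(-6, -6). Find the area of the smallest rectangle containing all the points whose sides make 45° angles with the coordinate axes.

In coordinates u = x + y, v = x − y the rectangle is axis-aligned; the map (x,y)→(u,v) scales areas by 2.
u-values: -14, 15, 7, 12, 15, -12; range = 15 − (-14) = 29.
v-values: -4, 3, 9, -4, 1, 0; range = 9 − (-4) = 13.
Area = (29 × 13) / 2 = 188.5.

188.5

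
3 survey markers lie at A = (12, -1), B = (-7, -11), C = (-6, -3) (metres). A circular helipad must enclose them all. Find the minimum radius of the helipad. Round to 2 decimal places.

10.74

Side lengths²: AB² = 461, AC² = 328, BC² = 65.
Since AB² = 461 ≥ 328 + 65 = 393, the angle opposite AB is not acute, so the smallest enclosing circle has AB as diameter.
Centre = midpoint of AB = (2.5, -6), r² = 461/4 = 115.25.
r = √(115.25) ≈ 10.74.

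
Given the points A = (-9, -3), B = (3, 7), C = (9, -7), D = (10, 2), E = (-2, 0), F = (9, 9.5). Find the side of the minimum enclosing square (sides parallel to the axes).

19

The bounding box has width 19 and height 16.5.
An axis-aligned square enclosing the set must have side ≥ max(width, height).
So the minimum side is max(19, 16.5) = 19.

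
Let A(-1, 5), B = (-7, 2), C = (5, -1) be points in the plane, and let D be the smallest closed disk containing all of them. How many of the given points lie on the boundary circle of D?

2

Side lengths²: AB² = 45, AC² = 72, BC² = 153.
Since BC² = 153 ≥ 72 + 45 = 117, the angle opposite BC is not acute, so the smallest enclosing circle has BC as diameter.
Centre = midpoint of BC = (-1, 0.5), r² = 153/4 = 38.25.
The points at distance exactly r from the centre are B, C — 2 points.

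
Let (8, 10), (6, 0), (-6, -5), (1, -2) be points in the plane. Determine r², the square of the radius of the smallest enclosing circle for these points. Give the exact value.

105.25

By Welzl's lemma the MEC is supported by two points (diametrically opposite) or three points (on a circumcircle).
The farthest pair is (8, 10)–(-6, -5) with squared distance 421. The circle on this segment as diameter has centre (1, 2.5) and r² = 421/4 = 105.25.
Check (6, 0): distance² to centre = 31.25 ≤ 105.25, so it lies inside.
All remaining points lie in this disk, and no smaller disk contains both endpoints, so this is the minimum enclosing circle.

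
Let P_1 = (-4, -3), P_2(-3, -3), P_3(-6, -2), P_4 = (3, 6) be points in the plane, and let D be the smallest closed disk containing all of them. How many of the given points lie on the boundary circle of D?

2

A smallest enclosing disk is always determined by at most three of the input points on its boundary.
The farthest pair is P_3–P_4 with squared distance 145. The circle on this segment as diameter has centre (-1.5, 2) and r² = 145/4 = 36.25.
Check P_1: distance² to centre = 31.25 ≤ 36.25, so it lies inside.
All remaining points lie in this disk, and no smaller disk contains both endpoints, so this is the minimum enclosing circle.
The points at distance exactly r from the centre are P_3, P_4 — 2 points.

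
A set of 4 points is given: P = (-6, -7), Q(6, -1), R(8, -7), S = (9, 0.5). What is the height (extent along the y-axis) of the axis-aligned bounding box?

max y = 0.5, min y = -7, so height = 7.5.

7.5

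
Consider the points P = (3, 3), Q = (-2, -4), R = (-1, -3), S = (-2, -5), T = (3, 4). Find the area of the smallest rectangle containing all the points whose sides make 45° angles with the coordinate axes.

In coordinates u = x + y, v = x − y the rectangle is axis-aligned; the map (x,y)→(u,v) scales areas by 2.
u-values: 6, -6, -4, -7, 7; range = 7 − (-7) = 14.
v-values: 0, 2, 2, 3, -1; range = 3 − (-1) = 4.
Area = (14 × 4) / 2 = 28.

28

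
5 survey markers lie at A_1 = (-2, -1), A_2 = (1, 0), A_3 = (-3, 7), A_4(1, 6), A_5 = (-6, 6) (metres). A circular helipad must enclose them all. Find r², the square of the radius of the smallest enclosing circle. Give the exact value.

A smallest enclosing disk is always determined by at most three of the input points on its boundary.
The farthest pair is A_2–A_5 with squared distance 85. The circle on this segment as diameter has centre (-2.5, 3) and r² = 85/4 = 21.25.
Check A_1: distance² to centre = 16.25 ≤ 21.25, so it lies inside.
All remaining points lie in this disk, and no smaller disk contains both endpoints, so this is the minimum enclosing circle.

21.25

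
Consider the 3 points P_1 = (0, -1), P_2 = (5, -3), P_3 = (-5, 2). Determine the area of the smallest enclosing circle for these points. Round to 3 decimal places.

Side lengths²: P_1P_2² = 29, P_1P_3² = 34, P_2P_3² = 125.
Since P_2P_3² = 125 ≥ 34 + 29 = 63, the angle opposite P_2P_3 is not acute, so the smallest enclosing circle has P_2P_3 as diameter.
Centre = midpoint of P_2P_3 = (0, -0.5), r² = 125/4 = 31.25.
Area = π·r² = π·31.25 ≈ 98.175.

98.175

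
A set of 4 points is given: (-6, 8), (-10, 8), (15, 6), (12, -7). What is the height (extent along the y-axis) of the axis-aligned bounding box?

max y = 8, min y = -7, so height = 15.

15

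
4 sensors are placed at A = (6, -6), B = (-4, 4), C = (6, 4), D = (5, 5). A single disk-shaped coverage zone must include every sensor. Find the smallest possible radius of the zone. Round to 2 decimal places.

7.07

The minimum enclosing circle is determined by three boundary points: A, B, D.
Their circumcentre is (1.1, -0.9) with r² = 50.02.
The farthest remaining point C is at distance² 48.02 ≤ 50.02.
r = √(50.02) ≈ 7.07.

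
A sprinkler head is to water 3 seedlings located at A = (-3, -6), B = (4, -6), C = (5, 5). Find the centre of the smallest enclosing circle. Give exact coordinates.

(1, -0.5)

Side lengths²: AB² = 49, AC² = 185, BC² = 122.
Since AC² = 185 ≥ 122 + 49 = 171, the angle opposite AC is not acute, so the smallest enclosing circle has AC as diameter.
Centre = midpoint of AC = (1, -0.5), r² = 185/4 = 46.25.
Centre = (1, -0.5).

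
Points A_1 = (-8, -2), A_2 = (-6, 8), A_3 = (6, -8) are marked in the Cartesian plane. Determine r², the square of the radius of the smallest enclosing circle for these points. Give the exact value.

Side lengths²: A_1A_2² = 104, A_1A_3² = 232, A_2A_3² = 400.
Since A_2A_3² = 400 ≥ 232 + 104 = 336, the angle opposite A_2A_3 is not acute, so the smallest enclosing circle has A_2A_3 as diameter.
Centre = midpoint of A_2A_3 = (0, 0), r² = 400/4 = 100.

100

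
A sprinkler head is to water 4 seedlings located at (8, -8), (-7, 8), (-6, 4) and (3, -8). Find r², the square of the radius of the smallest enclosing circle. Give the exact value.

120.25

By Welzl's lemma the MEC is supported by two points (diametrically opposite) or three points (on a circumcircle).
The farthest pair is (8, -8)–(-7, 8) with squared distance 481. The circle on this segment as diameter has centre (0.5, 0) and r² = 481/4 = 120.25.
Check (-6, 4): distance² to centre = 58.25 ≤ 120.25, so it lies inside.
All remaining points lie in this disk, and no smaller disk contains both endpoints, so this is the minimum enclosing circle.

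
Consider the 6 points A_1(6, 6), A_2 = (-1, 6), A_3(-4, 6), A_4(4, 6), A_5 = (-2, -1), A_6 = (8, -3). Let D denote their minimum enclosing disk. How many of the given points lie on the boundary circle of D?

2

The minimum enclosing circle of a finite set is fixed by two of the points (as a diameter) or three (as a circumcircle).
The farthest pair is A_3–A_6 with squared distance 225. The circle on this segment as diameter has centre (2, 1.5) and r² = 225/4 = 56.25.
Check A_1: distance² to centre = 36.25 ≤ 56.25, so it lies inside.
All remaining points lie in this disk, and no smaller disk contains both endpoints, so this is the minimum enclosing circle.
The points at distance exactly r from the centre are A_3, A_6 — 2 points.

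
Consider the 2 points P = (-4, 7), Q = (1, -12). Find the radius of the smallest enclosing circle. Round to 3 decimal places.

The smallest circle enclosing two points has them as diameter endpoints.
Centre = midpoint = (-1.5, -2.5); r² = |PQ|²/4 = 386/4 = 96.5.
r = √(96.5) ≈ 9.823.

9.823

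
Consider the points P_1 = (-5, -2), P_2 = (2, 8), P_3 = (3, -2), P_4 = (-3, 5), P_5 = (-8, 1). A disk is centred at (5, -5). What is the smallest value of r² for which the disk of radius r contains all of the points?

The required radius is the distance from (5, -5) to the farthest point.
Squared distances: 109, 178, 13, 164, 205.
Maximum is 205, attained at P_5.

205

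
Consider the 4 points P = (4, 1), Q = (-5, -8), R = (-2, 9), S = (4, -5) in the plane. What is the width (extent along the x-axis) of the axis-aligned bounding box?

max x = 4, min x = -5, so width = 9.

9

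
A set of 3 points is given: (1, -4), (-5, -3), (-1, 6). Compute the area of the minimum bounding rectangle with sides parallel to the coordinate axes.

x ranges over [-5, 1], width 6.
y ranges over [-4, 6], height 10.
Area = 6 × 10 = 60.

60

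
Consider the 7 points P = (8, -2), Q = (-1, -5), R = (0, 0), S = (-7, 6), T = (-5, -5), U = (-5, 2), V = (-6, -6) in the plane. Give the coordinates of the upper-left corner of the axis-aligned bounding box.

x-range [-7, 8], y-range [-6, 6].
The upper-left corner is (-7, 6).

(-7, 6)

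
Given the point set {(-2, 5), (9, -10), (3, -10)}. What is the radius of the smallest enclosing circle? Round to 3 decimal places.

Call the three points A, B, C in the order given.
Side lengths²: AB² = 346, AC² = 250, BC² = 36.
Since AB² = 346 ≥ 250 + 36 = 286, the angle opposite AB is not acute, so the smallest enclosing circle has AB as diameter.
Centre = midpoint of AB = (3.5, -2.5), r² = 346/4 = 86.5.
r = √(86.5) ≈ 9.301.

9.301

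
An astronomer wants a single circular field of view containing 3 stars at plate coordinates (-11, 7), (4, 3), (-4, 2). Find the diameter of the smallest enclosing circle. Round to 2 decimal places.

Call the three points A, B, C in the order given.
Side lengths²: AB² = 241, AC² = 74, BC² = 65.
Since AB² = 241 ≥ 74 + 65 = 139, the angle opposite AB is not acute, so the smallest enclosing circle has AB as diameter.
Centre = midpoint of AB = (-3.5, 5), r² = 241/4 = 60.25.
Diameter = 2r = 2√(60.25) ≈ 15.52.

15.52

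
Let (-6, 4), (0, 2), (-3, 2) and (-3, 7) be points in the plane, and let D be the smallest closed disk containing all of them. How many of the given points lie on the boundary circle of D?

The minimum enclosing circle of a finite set is fixed by two of the points (as a diameter) or three (as a circumcircle).
The minimum enclosing circle is determined by three boundary points: (-6, 4), (0, 2), (-3, 7).
Their circumcentre is (-2.75, 3.75) with r² = 10.625.
The farthest remaining point (-3, 2) is at distance² 3.125 ≤ 10.625.
The points at distance exactly r from the centre are (-6, 4), (0, 2), (-3, 7) — 3 points.

3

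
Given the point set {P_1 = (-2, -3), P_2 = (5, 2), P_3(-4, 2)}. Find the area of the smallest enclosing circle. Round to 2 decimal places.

67.42

Side lengths²: P_1P_2² = 74, P_1P_3² = 29, P_2P_3² = 81.
Since P_2P_3² = 81 < 74 + 29 = 103, the triangle is acute, so the smallest enclosing circle is the circumcircle.
Circumcentre = (0.5, 0.9), r² = 21.46.
Area = π·r² = π·21.46 ≈ 67.42.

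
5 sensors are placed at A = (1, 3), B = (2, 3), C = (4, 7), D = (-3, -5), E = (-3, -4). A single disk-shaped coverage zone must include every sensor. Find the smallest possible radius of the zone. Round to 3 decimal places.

6.946

The minimum enclosing circle of a finite set is fixed by two of the points (as a diameter) or three (as a circumcircle).
The farthest pair is C–D with squared distance 193. The circle on this segment as diameter has centre (0.5, 1) and r² = 193/4 = 48.25.
Check A: distance² to centre = 4.25 ≤ 48.25, so it lies inside.
All remaining points lie in this disk, and no smaller disk contains both endpoints, so this is the minimum enclosing circle.
r = √(48.25) ≈ 6.946.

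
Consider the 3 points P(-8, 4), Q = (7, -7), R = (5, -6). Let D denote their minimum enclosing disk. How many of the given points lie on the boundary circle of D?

Side lengths²: PQ² = 346, PR² = 269, QR² = 5.
Since PQ² = 346 ≥ 269 + 5 = 274, the angle opposite PQ is not acute, so the smallest enclosing circle has PQ as diameter.
Centre = midpoint of PQ = (-0.5, -1.5), r² = 346/4 = 86.5.
The points at distance exactly r from the centre are P, Q — 2 points.

2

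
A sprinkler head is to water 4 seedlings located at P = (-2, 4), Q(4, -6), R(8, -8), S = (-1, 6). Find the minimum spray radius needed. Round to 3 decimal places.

8.322

By Welzl's lemma the MEC is supported by two points (diametrically opposite) or three points (on a circumcircle).
The farthest pair is R–S with squared distance 277. The circle on this segment as diameter has centre (3.5, -1) and r² = 277/4 = 69.25.
Check P: distance² to centre = 55.25 ≤ 69.25, so it lies inside.
All remaining points lie in this disk, and no smaller disk contains both endpoints, so this is the minimum enclosing circle.
r = √(69.25) ≈ 8.322.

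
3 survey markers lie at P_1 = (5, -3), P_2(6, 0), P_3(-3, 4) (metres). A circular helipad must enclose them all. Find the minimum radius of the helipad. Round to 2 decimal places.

5.32

Side lengths²: P_1P_2² = 10, P_1P_3² = 113, P_2P_3² = 97.
Since P_1P_3² = 113 ≥ 97 + 10 = 107, the angle opposite P_1P_3 is not acute, so the smallest enclosing circle has P_1P_3 as diameter.
Centre = midpoint of P_1P_3 = (1, 0.5), r² = 113/4 = 28.25.
r = √(28.25) ≈ 5.32.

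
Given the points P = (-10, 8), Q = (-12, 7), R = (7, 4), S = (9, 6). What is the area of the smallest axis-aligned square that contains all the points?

441

The bounding box has width 21 and height 4.
An axis-aligned square enclosing the set must have side ≥ max(width, height).
So the minimum side is max(21, 4) = 21.
Area = 21² = 441.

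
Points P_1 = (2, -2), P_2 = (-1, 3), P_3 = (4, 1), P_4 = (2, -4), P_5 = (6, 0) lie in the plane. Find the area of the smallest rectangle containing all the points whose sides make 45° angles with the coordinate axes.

40

In coordinates u = x + y, v = x − y the rectangle is axis-aligned; the map (x,y)→(u,v) scales areas by 2.
u-values: 0, 2, 5, -2, 6; range = 6 − (-2) = 8.
v-values: 4, -4, 3, 6, 6; range = 6 − (-4) = 10.
Area = (8 × 10) / 2 = 40.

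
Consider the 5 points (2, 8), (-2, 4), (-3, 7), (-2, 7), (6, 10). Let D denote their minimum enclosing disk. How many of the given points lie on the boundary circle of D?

A smallest enclosing disk is always determined by at most three of the input points on its boundary.
The farthest pair is (-2, 4)–(6, 10) with squared distance 100. The circle on this segment as diameter has centre (2, 7) and r² = 100/4 = 25.
Check (2, 8): distance² to centre = 1 ≤ 25, so it lies inside.
All remaining points lie in this disk, and no smaller disk contains both endpoints, so this is the minimum enclosing circle.
The points at distance exactly r from the centre are (-2, 4), (-3, 7), (6, 10) — 3 points.

3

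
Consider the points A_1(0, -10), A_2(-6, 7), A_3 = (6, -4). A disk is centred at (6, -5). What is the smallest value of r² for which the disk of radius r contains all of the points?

The required radius is the distance from (6, -5) to the farthest point.
Squared distances: 61, 288, 1.
Maximum is 288, attained at A_2.

288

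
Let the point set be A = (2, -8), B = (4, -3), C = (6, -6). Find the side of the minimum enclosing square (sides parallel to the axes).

5

The bounding box has width 4 and height 5.
An axis-aligned square enclosing the set must have side ≥ max(width, height).
So the minimum side is max(4, 5) = 5.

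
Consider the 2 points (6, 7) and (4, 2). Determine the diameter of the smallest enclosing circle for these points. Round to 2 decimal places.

5.39

The smallest circle enclosing two points has them as diameter endpoints.
Centre = midpoint = (5, 4.5); r² = |(6, 7)−(4, 2)|²/4 = 29/4 = 7.25.
Diameter = 2r = 2√(7.25) ≈ 5.39.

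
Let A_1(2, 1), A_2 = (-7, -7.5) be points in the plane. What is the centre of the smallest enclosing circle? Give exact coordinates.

(-2.5, -3.25)

The smallest circle enclosing two points has them as diameter endpoints.
Centre = midpoint = (-2.5, -3.25); r² = |A_1A_2|²/4 = 153.25/4 = 38.3125.
Centre = (-2.5, -3.25).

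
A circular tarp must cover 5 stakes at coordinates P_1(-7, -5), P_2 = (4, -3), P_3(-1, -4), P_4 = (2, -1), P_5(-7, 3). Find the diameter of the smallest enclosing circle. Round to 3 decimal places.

The minimum enclosing circle is determined by three boundary points: P_1, P_2, P_5.
Their circumcentre is (-45/22, -1) with r² = 19625/484.
The farthest remaining point P_4 is at distance² 7921/484 ≤ 19625/484.
Diameter = 2r = 2√(19625/484) ≈ 12.735.

12.735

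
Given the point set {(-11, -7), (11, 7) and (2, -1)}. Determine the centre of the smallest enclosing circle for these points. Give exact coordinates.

Call the three points A, B, C in the order given.
Side lengths²: AB² = 680, AC² = 205, BC² = 145.
Since AB² = 680 ≥ 205 + 145 = 350, the angle opposite AB is not acute, so the smallest enclosing circle has AB as diameter.
Centre = midpoint of AB = (0, 0), r² = 680/4 = 170.
Centre = (0, 0).

(0, 0)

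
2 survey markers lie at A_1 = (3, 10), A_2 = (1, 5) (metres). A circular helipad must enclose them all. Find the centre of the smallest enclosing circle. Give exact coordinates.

(2, 7.5)

The smallest circle enclosing two points has them as diameter endpoints.
Centre = midpoint = (2, 7.5); r² = |A_1A_2|²/4 = 29/4 = 7.25.
Centre = (2, 7.5).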